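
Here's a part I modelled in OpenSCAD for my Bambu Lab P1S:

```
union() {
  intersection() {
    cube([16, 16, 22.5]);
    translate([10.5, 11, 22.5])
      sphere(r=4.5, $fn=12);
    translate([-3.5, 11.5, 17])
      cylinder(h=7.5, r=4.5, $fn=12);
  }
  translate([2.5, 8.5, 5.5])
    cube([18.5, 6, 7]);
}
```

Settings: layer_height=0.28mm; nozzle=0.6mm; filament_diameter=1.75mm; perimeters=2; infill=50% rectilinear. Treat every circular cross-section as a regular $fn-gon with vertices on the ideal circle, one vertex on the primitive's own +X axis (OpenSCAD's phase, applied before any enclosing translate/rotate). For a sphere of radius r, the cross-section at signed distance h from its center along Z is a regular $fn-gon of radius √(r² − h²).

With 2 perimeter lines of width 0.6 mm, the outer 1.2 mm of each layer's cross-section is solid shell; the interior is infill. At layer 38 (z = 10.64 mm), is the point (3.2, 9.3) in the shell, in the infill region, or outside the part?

shell

At z = 10.64 mm: the cube (footprint 16×16) is included at this height; the sphere at (10.5, 11) is not intersected at this z (|z−center|=11.860 > r=4.5); the cylinder at (-3.5, 11.5) does not reach this height (z outside [17, 24.5]); Taking the intersection: at least one operand is absent at this height, so nothing remains; the 18.5×6 cube at (2.5, 8.5) contributes its full rectangle; Combining (union): only the 18.5×6 cube at (2.5, 8.5) is present, so the union is just that shape — 1 connected region. Overall, the cross-section is a single solid region. The nearest boundary edge runs (2.50, 14.50)→(2.50, 8.50); distance from the point to it = 0.70 mm. The point is inside the cross-section, 0.70 mm from the nearest boundary — within the 1.2 mm shell band (2 × 0.6).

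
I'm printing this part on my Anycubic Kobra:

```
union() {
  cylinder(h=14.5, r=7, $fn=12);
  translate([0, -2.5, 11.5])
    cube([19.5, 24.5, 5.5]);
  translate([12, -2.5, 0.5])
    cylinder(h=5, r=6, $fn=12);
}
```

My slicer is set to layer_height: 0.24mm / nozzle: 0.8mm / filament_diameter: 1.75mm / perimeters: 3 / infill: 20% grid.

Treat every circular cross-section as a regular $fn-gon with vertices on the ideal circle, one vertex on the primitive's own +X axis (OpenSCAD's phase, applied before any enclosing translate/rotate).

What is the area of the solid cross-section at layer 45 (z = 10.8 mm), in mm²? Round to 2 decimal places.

At z = 10.8 mm: the cylinder: section is a regular 12-gon, circumradius r=7 (area = (12/2)·7.000²·sin(360°/12) = 147.00 mm²); the cube at (0, -2.5) is absent (z outside [11.5, 17]); the cylinder at (12, -2.5) is absent (z outside [0.5, 5.5]); Combining (union): only the r=7 cylinder is present, so the union is just that shape — area = 147.00 mm². Overall, the cross-section is a single solid region. Net area = 147.00 mm².

147.00 mm²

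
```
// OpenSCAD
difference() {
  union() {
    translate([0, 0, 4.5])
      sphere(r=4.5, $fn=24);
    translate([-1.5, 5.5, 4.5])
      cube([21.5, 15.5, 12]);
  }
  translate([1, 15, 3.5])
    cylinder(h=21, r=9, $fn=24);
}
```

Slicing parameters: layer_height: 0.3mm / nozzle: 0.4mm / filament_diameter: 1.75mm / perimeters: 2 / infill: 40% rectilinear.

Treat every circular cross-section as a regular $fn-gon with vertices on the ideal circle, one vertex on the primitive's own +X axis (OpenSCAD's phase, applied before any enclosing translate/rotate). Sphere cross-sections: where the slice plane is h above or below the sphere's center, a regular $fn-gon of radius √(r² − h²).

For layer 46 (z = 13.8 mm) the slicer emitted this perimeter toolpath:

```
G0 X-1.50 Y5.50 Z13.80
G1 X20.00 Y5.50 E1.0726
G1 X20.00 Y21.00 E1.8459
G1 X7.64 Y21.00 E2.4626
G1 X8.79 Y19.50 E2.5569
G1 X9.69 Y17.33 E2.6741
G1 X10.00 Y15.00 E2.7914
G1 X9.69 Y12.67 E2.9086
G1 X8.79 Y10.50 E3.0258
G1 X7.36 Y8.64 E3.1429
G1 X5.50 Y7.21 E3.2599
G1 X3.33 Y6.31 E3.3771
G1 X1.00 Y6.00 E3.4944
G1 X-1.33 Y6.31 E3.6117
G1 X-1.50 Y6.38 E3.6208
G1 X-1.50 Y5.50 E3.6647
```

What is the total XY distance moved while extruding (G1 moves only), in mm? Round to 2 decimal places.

Sum the Euclidean lengths of each G1 segment: total = 73.46 mm.

73.46 mm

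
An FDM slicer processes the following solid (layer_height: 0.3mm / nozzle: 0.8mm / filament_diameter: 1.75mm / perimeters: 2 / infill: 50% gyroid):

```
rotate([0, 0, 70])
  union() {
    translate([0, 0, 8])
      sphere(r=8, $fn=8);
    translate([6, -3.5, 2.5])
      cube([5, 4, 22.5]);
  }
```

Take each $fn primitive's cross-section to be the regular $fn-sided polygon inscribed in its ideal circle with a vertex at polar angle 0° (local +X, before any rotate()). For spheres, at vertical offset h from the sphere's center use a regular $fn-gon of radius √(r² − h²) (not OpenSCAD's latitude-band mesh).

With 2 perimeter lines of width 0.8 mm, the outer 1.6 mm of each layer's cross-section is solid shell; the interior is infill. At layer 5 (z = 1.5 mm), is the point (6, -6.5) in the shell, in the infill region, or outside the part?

At z = 1.5 mm: the r=8 sphere contributes a regular 8-gon of circumradius √(8²−6.5²) = 4.664; the cube at (6, -3.5) is absent (z outside [2.5, 25]); Taking the union: only the r=8 sphere is present, so the union is just that shape — 1 connected region; (rotated 70° about Z; rotation is an isometry so areas/perimeters/island counts are preserved). Overall, the cross-section is a single solid region. Undo the 70° rotation: the query point maps to (-4.056, -7.861) in the un-rotated model frame. The nearest boundary edge runs (-3.30, -3.30)→(-0.00, -4.66); distance from the point to it = 4.51 mm. The point is not inside any of the regions above, so it lies outside the cross-section (4.51 mm from the nearest boundary).

outside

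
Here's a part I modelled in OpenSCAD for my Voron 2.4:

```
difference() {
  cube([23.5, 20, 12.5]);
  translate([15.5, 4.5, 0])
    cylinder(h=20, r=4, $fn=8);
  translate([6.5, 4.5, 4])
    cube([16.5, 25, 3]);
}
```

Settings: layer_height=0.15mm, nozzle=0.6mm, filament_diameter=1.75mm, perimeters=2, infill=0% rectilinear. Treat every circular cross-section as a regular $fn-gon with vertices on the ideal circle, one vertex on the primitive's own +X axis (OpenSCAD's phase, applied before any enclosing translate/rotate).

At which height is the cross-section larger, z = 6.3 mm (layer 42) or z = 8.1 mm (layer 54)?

layer 54 (z = 8.1 mm)

Layer 42 (z = 6.3): the cube is present — its section is the full 23.5×20 rectangle (area 470.00 mm²); the cylinder at (15.5, 4.5): section is a regular 8-gon, circumradius r=4 (area = (8/2)·4.000²·sin(360°/8) = 45.25 mm²); the cube at (6.5, 4.5) is present — its section is the full 16.5×25 rectangle (area 412.50 mm²); Taking the first minus the rest: starting from the 23.5×20 cube (470.00 mm²), the r=4 cylinder at (15.5, 4.5) lies wholly inside it (removes its full 45.25 mm² and its 24.49 mm outline becomes a hole wall); the 16.5×25 cube at (6.5, 4.5) partially overlaps it — only the 233.12 mm² overlap (of its 412.50 mm²) is removed, clipping the outline — area = 191.62 mm². So its area = 191.62 mm². Layer 54 (z = 8.1): the cube is present — its section is the full 23.5×20 rectangle (area 470.00 mm²); the cylinder at (15.5, 4.5): section is a regular 8-gon, circumradius r=4 (area = (8/2)·4.000²·sin(360°/8) = 45.25 mm²); the cube at (6.5, 4.5) does not reach this height (z outside [4, 7]); Taking the first minus the rest: starting from the 23.5×20 cube (470.00 mm²), the r=4 cylinder at (15.5, 4.5) lies wholly inside it (removes its full 45.25 mm² and its 24.49 mm outline becomes a hole wall) — area = 424.75 mm². So its area = 424.75 mm². Layer 54 is larger (424.75 vs 191.62 mm²).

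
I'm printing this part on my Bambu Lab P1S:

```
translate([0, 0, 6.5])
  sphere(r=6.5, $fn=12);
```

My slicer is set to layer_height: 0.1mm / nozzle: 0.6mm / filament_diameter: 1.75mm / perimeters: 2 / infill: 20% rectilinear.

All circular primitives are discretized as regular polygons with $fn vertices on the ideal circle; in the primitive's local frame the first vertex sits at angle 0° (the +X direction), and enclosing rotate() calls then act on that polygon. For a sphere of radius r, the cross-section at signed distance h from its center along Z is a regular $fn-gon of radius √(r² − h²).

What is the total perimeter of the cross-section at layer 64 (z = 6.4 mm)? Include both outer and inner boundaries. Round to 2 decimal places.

40.37 mm

At z = 6.4 mm: the sphere: section is a regular 12-gon, circumradius = √(r²−h²) = √(6.5²−0.1²) = 6.499 (perimeter = 2·12·6.499·sin(180°/12) = 40.37 mm). Overall, the cross-section is a single solid region. Total boundary length (outer) = 40.37 mm.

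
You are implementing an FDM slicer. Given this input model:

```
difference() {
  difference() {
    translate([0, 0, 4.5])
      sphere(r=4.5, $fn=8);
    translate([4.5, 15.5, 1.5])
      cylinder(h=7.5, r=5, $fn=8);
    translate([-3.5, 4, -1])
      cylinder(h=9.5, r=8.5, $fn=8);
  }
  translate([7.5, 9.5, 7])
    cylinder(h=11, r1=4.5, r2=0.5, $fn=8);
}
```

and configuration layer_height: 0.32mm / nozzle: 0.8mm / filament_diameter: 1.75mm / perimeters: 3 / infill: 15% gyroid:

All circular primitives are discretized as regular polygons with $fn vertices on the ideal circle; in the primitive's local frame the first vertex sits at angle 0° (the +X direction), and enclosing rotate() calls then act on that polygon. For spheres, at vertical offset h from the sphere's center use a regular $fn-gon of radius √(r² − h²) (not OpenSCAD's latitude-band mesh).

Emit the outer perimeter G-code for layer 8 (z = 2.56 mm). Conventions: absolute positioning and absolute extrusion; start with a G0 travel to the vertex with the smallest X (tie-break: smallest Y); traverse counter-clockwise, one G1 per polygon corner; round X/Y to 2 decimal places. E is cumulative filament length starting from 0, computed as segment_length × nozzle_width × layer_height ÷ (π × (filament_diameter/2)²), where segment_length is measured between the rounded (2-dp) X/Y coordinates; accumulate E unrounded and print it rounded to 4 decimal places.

At z = 2.56 mm: the r=4.5 sphere slices to a regular 8-gon of circumradius 4.060 (√(r²−h²) with h=1.94 from center); the cylinder at (4.5, 15.5): section is a regular 8-gon, circumradius r=5; the r=8.5 cylinder at (-3.5, 4) gives a regular 8-gon of circumradius 8.5 (constant along its height); Subtracting the remaining from the first: starting from the r=4.5 sphere, the r=5 cylinder at (4.5, 15.5) misses the remaining region (no effect); the r=8.5 cylinder at (-3.5, 4) partially overlaps it — only the 41.24 mm² overlap (of its 204.35 mm²) is removed, clipping the outline — 1 connected region; the cone at (7.5, 9.5) does not reach this height (z outside [7, 18]); Subtracting the remaining from the first: none of the subtracted shapes is present at this height, so the result so far is unchanged — 1 connected region. The outline is a single polygon with 6 vertices. Extrusion per mm of travel: 0.8 × 0.32 / (π × 0.875²) = 0.106432. Accumulating E over each segment gives final E = 1.6635.

G0 X-1.22 Y-3.56 Z2.56
G1 X0.00 Y-4.06 E0.1403
G1 X2.87 Y-2.87 E0.4710
G1 X4.06 Y0.00 E0.8017
G1 X3.70 Y0.87 E0.9019
G1 X2.51 Y-2.01 E1.2336
G1 X-1.22 Y-3.56 E1.6635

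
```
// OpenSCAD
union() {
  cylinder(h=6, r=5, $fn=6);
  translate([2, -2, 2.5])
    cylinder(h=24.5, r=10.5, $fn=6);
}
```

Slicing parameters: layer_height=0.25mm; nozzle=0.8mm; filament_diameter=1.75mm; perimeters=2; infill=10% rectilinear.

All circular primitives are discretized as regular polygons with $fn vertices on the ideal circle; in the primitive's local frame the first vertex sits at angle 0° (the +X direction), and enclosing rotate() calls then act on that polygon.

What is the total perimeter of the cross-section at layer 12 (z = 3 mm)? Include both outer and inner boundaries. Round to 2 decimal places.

63.00 mm

At z = 3 mm: the r=5 cylinder contributes a regular 6-gon of circumradius 5 (perimeter = 2·6·5.000·sin(180°/6) = 30.00 mm); the r=10.5 cylinder at (2, -2) contributes a regular 6-gon of circumradius 10.5 (perimeter = 2·6·10.500·sin(180°/6) = 63.00 mm); Taking the union: the r=5 cylinder lies entirely inside the r=10.5 cylinder at (2, -2), so the union is just the r=10.5 cylinder at (2, -2) — boundary = 63.00 mm. Overall, the cross-section is a single solid region. Total boundary length (outer) = 63.00 mm.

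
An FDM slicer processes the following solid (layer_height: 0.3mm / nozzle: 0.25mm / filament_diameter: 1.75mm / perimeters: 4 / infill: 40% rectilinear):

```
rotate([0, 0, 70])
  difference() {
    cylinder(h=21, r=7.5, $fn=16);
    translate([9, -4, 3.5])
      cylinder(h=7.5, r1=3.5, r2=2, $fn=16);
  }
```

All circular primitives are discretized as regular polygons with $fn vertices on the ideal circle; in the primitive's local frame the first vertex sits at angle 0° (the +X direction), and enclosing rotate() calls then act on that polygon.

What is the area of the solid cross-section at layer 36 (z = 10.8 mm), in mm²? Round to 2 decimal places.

172.21 mm²

At z = 10.8 mm: the r=7.5 cylinder contributes a regular 16-gon of circumradius 7.5 (area = (16/2)·7.500²·sin(360°/16) = 172.21 mm²); the cone at (9, -4) contributes a regular 16-gon of circumradius 2.040 (interpolated between r1=3.5 and r2=2 at t=0.973) (area = (16/2)·2.040²·sin(360°/16) = 12.74 mm²); Subtracting the remaining from the first: starting from the r=7.5 cylinder (172.21 mm²), the cone at (9, -4) misses the remaining region (no effect) — area = 172.21 mm²; (rotated 70° about Z; rotation is an isometry so areas/perimeters/island counts are preserved). Overall, the cross-section is a single solid region. Net area = 172.21 mm².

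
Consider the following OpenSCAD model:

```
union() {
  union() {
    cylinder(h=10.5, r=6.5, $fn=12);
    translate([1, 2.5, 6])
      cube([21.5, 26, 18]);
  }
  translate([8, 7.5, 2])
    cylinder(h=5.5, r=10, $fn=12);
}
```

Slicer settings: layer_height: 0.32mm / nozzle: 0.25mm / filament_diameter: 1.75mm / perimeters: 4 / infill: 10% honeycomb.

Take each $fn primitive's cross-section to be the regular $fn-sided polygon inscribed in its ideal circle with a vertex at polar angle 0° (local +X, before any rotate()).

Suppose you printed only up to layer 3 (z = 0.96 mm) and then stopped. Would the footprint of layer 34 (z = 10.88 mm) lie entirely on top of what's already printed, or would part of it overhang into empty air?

Compare the two slices. At z = 0.96: the cylinder: section is a regular 12-gon, circumradius r=6.5 (area = (12/2)·6.500²·sin(360°/12) = 126.75 mm²); the cube at (1, 2.5) does not reach this height (z outside [6, 24]); Taking the union: only the r=6.5 cylinder is present, so the union is just that shape — area = 126.75 mm²; the cylinder at (8, 7.5) is not intersected at this z (z outside [2, 7.5]); Taking the union: only that combined region is present, so the union is just that shape — area = 126.75 mm². At z = 10.88: the cylinder is not intersected at this z (z outside [0, 10.5]); the cube at (1, 2.5) (footprint 21.5×26) is included at this height (area 559.00 mm²); Merging all regions: only the 21.5×26 cube at (1, 2.5) is present, so the union is just that shape — area = 559.00 mm²; the cylinder at (8, 7.5) does not reach this height (z outside [2, 7.5]); Combining (union): only the result so far is present, so the union is just that shape — area = 559.00 mm². Checking containment: at z = 10.88 the cross-section extends beyond the z = 0.96 cross-section by about 546.59 mm².

part overhangs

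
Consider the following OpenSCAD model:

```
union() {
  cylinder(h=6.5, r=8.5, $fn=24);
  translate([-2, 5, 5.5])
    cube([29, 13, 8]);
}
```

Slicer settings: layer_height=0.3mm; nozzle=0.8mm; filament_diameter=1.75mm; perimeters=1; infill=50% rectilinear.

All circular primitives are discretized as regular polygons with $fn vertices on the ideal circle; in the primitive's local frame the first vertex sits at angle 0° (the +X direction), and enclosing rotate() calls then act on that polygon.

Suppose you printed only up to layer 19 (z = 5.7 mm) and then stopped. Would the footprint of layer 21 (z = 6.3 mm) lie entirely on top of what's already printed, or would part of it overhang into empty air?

entirely on top

Compare the two slices. At z = 5.7: the cylinder: section is a regular 24-gon, circumradius r=8.5 (area = (24/2)·8.500²·sin(360°/24) = 224.40 mm²); the 29×13 cube at (-2, 5) contributes its full rectangle (area 377.00 mm²); Taking the union: the regions partially overlap — summed areas 601.40 mm² minus the doubly-counted overlap 23.19 mm² gives 578.21 mm² — area = 578.21 mm². At z = 6.3: the r=8.5 cylinder contributes a regular 24-gon of circumradius 8.5 (area = (24/2)·8.500²·sin(360°/24) = 224.40 mm²); the 29×13 cube at (-2, 5) contributes its full rectangle (area 377.00 mm²); Merging all regions: the regions partially overlap — summed areas 601.40 mm² minus the doubly-counted overlap 23.19 mm² gives 578.21 mm² — area = 578.21 mm². Checking containment: the cross-section at z = 6.3 is a subset of the cross-section at z = 5.7.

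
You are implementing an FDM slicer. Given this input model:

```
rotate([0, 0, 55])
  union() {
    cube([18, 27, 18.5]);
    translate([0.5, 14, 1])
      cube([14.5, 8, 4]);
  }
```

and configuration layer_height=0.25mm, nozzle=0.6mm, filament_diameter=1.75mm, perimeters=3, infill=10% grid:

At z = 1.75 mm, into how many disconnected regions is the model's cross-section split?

At z = 1.75 mm: the 18×27 cube contributes its full rectangle; the cube at (0.5, 14) (footprint 14.5×8) is included at this height; Merging all regions: the 14.5×8 cube at (0.5, 14) lies entirely inside the 18×27 cube, so the union is just the 18×27 cube — 1 connected region; (whole slice rotated 55° about Z — lengths, areas and connectivity unchanged). The result has 1 disconnected region.

1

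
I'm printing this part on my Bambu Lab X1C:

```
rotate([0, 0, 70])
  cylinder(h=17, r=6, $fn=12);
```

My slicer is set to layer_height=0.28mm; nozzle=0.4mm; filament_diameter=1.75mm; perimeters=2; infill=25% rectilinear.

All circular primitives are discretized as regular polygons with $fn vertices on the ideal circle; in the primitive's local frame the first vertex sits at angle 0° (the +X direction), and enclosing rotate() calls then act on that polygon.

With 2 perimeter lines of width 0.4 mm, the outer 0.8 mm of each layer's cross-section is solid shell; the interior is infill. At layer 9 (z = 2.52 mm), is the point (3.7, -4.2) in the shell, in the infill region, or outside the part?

shell

At z = 2.52 mm: the r=6 cylinder contributes a regular 12-gon of circumradius 6; (rotated 70° about Z; rotation is an isometry so areas/perimeters/island counts are preserved). Overall, the cross-section is a single solid region. Undo the 70° rotation: the query point maps to (-2.681, -4.913) in the un-rotated model frame. The nearest boundary edge runs (-3.00, -5.20)→(-0.00, -6.00); distance from the point to it = 0.36 mm. The point is inside the cross-section, 0.36 mm from the nearest boundary — within the 0.8 mm shell band (2 × 0.4).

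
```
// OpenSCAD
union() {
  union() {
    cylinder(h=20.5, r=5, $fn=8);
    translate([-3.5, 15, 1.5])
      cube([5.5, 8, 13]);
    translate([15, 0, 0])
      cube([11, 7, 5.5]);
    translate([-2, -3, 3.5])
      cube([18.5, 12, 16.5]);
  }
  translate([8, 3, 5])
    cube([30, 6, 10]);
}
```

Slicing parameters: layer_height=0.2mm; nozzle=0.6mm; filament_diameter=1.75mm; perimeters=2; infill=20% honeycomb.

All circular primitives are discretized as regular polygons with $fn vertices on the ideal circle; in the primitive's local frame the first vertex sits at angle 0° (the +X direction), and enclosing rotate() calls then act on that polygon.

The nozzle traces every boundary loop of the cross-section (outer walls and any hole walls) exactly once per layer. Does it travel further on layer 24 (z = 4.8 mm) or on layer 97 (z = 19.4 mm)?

Layer 24 (z = 4.8): the r=5 cylinder contributes a regular 8-gon of circumradius 5 (perimeter = 2·8·5.000·sin(180°/8) = 30.61 mm); the cube at (-3.5, 15) (footprint 5.5×8) is included at this height (perimeter 27.00 mm); the 11×7 cube at (15, 0) contributes its full rectangle (perimeter 36.00 mm); the cube at (-2, -3) (footprint 18.5×12) is included at this height (perimeter 61.00 mm); Taking the union: the regions partially overlap (shared area 56.49 mm²), so the edge portions inside another operand are dropped and the merged outline is re-measured after clipping — boundary = 111.62 mm; the cube at (8, 3) does not reach this height (z outside [5, 15]); Taking the union: only the result so far is present, so the union is just that shape — boundary = 111.62 mm. So its perimeter = 111.62 mm. Layer 97 (z = 19.4): the cylinder: section is a regular 8-gon, circumradius r=5 (perimeter = 2·8·5.000·sin(180°/8) = 30.61 mm); the cube at (-3.5, 15) does not reach this height (z outside [1.5, 14.5]); the cube at (15, 0) is absent (z outside [0, 5.5]); the cube at (-2, -3) (footprint 18.5×12) is included at this height (perimeter 61.00 mm); Taking the union: the regions partially overlap (shared area 45.99 mm²), so the edge portions inside another operand are dropped and the merged outline is re-measured after clipping — boundary = 65.62 mm; the cube at (8, 3) does not reach this height (z outside [5, 15]); Combining (union): only the result so far is present, so the union is just that shape — boundary = 65.62 mm. So its perimeter = 65.62 mm. Layer 24 is larger (111.62 vs 65.62 mm).

layer 24 (z = 4.8 mm)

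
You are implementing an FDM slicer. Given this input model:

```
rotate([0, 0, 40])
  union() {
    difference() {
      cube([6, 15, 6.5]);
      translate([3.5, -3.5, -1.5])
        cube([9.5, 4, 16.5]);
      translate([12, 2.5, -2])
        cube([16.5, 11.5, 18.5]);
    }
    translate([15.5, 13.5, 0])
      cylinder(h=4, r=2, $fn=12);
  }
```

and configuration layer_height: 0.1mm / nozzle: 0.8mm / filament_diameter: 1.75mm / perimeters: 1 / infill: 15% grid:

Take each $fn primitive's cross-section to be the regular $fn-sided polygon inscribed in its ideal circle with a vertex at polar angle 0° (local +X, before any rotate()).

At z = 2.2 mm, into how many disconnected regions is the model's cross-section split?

2

At z = 2.2 mm: the cube is present — its section is the full 6×15 rectangle; the cube at (3.5, -3.5) is present — its section is the full 9.5×4 rectangle; the cube at (12, 2.5) (footprint 16.5×11.5) is included at this height; Subtracting the remaining from the first: starting from the 6×15 cube, the 9.5×4 cube at (3.5, -3.5) partially overlaps it — only the 1.25 mm² overlap (of its 38.00 mm²) is removed, clipping the outline; the 16.5×11.5 cube at (12, 2.5) misses the remaining region (no effect) — 1 connected region; the cylinder at (15.5, 13.5): section is a regular 12-gon, circumradius r=2; Combining (union): the 2 present regions are separate (no shared area or edge), so areas and boundary lengths simply add and each stays a separate island — 2 connected regions; (rotated 40° about Z; rotation is an isometry so areas/perimeters/island counts are preserved). The result has 2 disconnected regions.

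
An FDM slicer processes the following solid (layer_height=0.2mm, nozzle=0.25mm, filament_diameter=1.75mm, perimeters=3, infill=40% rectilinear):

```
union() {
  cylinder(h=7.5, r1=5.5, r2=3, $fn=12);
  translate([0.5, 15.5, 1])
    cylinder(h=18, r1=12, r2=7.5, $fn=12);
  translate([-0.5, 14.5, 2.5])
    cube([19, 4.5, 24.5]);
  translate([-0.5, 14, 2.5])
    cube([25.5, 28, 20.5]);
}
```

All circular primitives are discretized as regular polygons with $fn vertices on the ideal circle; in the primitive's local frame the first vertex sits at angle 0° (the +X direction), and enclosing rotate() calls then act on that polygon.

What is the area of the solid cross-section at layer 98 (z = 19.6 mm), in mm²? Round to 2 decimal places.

714.00 mm²

At z = 19.6 mm: the cone is absent (z outside [0, 7.5]); the cone at (0.5, 15.5) is not intersected at this z (z outside [1, 19]); the cube at (-0.5, 14.5) is present — its section is the full 19×4.5 rectangle (area 85.50 mm²); the cube at (-0.5, 14) is present — its section is the full 25.5×28 rectangle (area 714.00 mm²); Taking the union: the 19×4.5 cube at (-0.5, 14.5) lies entirely inside the 25.5×28 cube at (-0.5, 14), so the union is just the 25.5×28 cube at (-0.5, 14) — area = 714.00 mm². Overall, the cross-section is a single solid region. Net area = 714.00 mm².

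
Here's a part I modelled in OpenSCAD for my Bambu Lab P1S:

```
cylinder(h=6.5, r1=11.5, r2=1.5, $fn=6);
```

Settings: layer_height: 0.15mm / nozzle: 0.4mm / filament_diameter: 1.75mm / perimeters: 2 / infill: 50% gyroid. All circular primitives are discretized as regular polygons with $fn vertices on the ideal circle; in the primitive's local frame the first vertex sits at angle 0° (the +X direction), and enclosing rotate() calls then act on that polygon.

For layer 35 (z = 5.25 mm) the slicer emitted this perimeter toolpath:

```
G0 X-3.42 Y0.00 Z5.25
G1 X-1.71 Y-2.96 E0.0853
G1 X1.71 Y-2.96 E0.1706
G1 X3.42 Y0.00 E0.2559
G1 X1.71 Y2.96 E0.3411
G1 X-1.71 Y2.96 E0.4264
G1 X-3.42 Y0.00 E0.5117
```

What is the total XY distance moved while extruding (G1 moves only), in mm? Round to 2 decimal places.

20.51 mm

Sum the Euclidean lengths of each G1 segment: total = 20.51 mm.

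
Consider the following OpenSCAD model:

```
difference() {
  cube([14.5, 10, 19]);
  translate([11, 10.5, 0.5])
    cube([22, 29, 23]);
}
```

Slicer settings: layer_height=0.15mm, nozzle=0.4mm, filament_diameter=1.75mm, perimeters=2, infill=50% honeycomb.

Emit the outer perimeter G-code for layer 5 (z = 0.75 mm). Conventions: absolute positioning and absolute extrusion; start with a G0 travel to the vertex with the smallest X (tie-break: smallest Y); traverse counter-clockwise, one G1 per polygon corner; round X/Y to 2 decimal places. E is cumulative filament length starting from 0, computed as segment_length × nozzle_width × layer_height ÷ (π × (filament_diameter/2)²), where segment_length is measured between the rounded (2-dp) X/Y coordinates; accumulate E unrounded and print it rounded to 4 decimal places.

G0 X0.00 Y0.00 Z0.75
G1 X14.50 Y0.00 E0.3617
G1 X14.50 Y10.00 E0.6112
G1 X0.00 Y10.00 E0.9729
G1 X0.00 Y0.00 E1.2223

At z = 0.75 mm: the 14.5×10 cube contributes its full rectangle; the cube at (11, 10.5) is present — its section is the full 22×29 rectangle; Subtracting the remaining from the first: starting from the 14.5×10 cube, the 22×29 cube at (11, 10.5) misses the remaining region (no effect) — 1 connected region. The outline is a single polygon with 4 vertices. Extrusion per mm of travel: 0.4 × 0.15 / (π × 0.875²) = 0.024945. Accumulating E over each segment gives final E = 1.2223.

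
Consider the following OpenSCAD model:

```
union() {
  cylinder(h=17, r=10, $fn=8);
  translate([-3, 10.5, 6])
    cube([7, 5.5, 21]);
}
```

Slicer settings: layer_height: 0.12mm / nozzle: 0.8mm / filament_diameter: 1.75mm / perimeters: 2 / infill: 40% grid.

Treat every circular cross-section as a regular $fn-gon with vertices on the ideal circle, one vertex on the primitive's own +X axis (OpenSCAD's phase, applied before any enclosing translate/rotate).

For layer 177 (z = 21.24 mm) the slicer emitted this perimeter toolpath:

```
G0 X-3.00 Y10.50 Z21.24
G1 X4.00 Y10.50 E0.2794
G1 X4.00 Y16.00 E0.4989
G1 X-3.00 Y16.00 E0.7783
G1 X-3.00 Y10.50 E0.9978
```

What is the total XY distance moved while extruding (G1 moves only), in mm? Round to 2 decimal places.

Sum the Euclidean lengths of each G1 segment: total = 25.00 mm.

25.00 mm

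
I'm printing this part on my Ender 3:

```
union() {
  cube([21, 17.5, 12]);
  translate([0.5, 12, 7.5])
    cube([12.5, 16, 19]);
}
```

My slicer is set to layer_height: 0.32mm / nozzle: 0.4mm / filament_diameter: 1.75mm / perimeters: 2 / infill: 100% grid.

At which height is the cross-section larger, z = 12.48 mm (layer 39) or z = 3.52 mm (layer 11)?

layer 11 (z = 3.52 mm)

Layer 39 (z = 12.48): the cube is not intersected at this z (z outside [0, 12]); the cube at (0.5, 12) is present — its section is the full 12.5×16 rectangle (area 200.00 mm²); Combining (union): only the 12.5×16 cube at (0.5, 12) is present, so the union is just that shape — area = 200.00 mm². So its area = 200.00 mm². Layer 11 (z = 3.52): the 21×17.5 cube contributes its full rectangle (area 367.50 mm²); the cube at (0.5, 12) does not reach this height (z outside [7.5, 26.5]); Merging all regions: only the 21×17.5 cube is present, so the union is just that shape — area = 367.50 mm². So its area = 367.50 mm². Layer 11 is larger (367.50 vs 200.00 mm²).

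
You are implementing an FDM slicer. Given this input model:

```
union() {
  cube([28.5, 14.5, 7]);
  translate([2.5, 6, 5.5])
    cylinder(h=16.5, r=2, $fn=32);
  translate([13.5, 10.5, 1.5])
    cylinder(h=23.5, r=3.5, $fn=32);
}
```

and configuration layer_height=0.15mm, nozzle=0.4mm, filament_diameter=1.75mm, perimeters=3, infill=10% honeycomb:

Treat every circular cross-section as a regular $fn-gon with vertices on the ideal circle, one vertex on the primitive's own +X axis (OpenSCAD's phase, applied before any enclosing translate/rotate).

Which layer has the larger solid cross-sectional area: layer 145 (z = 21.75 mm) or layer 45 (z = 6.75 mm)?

layer 45 (z = 6.75 mm)

Layer 145 (z = 21.75): the cube does not reach this height (z outside [0, 7]); the cylinder at (2.5, 6): section is a regular 32-gon, circumradius r=2 (area = (32/2)·2.000²·sin(360°/32) = 12.49 mm²); the r=3.5 cylinder at (13.5, 10.5) gives a regular 32-gon of circumradius 3.5 (constant along its height) (area = (32/2)·3.500²·sin(360°/32) = 38.24 mm²); Combining (union): the 2 present regions are separate (no shared area or edge), so areas and boundary lengths simply add and each stays a separate island — area = 50.72 mm². So its area = 50.72 mm². Layer 45 (z = 6.75): the cube (footprint 28.5×14.5) is included at this height (area 413.25 mm²); the r=2 cylinder at (2.5, 6) contributes a regular 32-gon of circumradius 2 (area = (32/2)·2.000²·sin(360°/32) = 12.49 mm²); the cylinder at (13.5, 10.5): section is a regular 32-gon, circumradius r=3.5 (area = (32/2)·3.500²·sin(360°/32) = 38.24 mm²); Taking the union: the regions partially overlap — summed areas 463.97 mm² minus the doubly-counted overlap 50.72 mm² gives 413.25 mm² — area = 413.25 mm². So its area = 413.25 mm². Layer 45 is larger (413.25 vs 50.72 mm²).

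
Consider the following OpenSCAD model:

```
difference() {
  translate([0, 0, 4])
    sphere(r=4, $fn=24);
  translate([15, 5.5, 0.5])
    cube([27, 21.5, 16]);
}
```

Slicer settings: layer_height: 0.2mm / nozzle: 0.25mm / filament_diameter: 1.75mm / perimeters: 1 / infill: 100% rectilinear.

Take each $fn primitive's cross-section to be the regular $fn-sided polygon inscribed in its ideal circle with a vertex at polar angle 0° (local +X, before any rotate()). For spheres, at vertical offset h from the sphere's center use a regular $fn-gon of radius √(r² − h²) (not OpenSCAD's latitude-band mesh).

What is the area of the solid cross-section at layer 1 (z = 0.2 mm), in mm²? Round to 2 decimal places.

At z = 0.2 mm: the sphere: section is a regular 24-gon, circumradius = √(r²−h²) = √(4²−3.8²) = 1.249 (area = (24/2)·1.249²·sin(360°/24) = 4.85 mm²); the cube at (15, 5.5) is absent (z outside [0.5, 16.5]); After the difference (first − rest): none of the subtracted shapes is present at this height, so the r=4 sphere is unchanged — area = 4.85 mm². Overall, the cross-section is a single solid region. Net area = 4.85 mm².

4.85 mm²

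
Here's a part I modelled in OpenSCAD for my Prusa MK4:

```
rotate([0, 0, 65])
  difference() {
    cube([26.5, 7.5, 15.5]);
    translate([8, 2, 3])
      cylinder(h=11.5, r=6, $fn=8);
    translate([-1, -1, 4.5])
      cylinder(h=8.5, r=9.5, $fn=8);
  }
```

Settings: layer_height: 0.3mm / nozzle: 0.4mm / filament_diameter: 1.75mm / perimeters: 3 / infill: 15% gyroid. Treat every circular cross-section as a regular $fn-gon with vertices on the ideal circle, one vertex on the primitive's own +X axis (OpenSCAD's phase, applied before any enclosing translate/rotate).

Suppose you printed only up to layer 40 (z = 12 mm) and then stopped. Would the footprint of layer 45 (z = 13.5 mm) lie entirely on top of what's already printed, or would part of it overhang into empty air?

Compare the two slices. At z = 12: the cube is present — its section is the full 26.5×7.5 rectangle (area 198.75 mm²); the r=6 cylinder at (8, 2) gives a regular 8-gon of circumradius 6 (constant along its height) (area = (8/2)·6.000²·sin(360°/8) = 101.82 mm²); the cylinder at (-1, -1): section is a regular 8-gon, circumradius r=9.5 (area = (8/2)·9.500²·sin(360°/8) = 255.27 mm²); Subtracting the remaining from the first: starting from the 26.5×7.5 cube (198.75 mm²), the r=6 cylinder at (8, 2) partially overlaps it — only the 72.65 mm² overlap (of its 101.82 mm²) is removed, clipping the outline; the r=9.5 cylinder at (-1, -1) partially overlaps it — only the 20.68 mm² overlap (of its 255.27 mm²) is removed, clipping the outline — area = 105.42 mm²; (rotated 65° about Z; rotation is an isometry so areas/perimeters/island counts are preserved). At z = 13.5: the cube (footprint 26.5×7.5) is included at this height (area 198.75 mm²); the r=6 cylinder at (8, 2) contributes a regular 8-gon of circumradius 6 (area = (8/2)·6.000²·sin(360°/8) = 101.82 mm²); the cylinder at (-1, -1) is absent (z outside [4.5, 13]); After the difference (first − rest): starting from the 26.5×7.5 cube (198.75 mm²), the r=6 cylinder at (8, 2) partially overlaps it — only the 72.65 mm² overlap (of its 101.82 mm²) is removed, clipping the outline — area = 126.10 mm²; (whole slice rotated 65° about Z — lengths, areas and connectivity unchanged). Checking containment: at z = 13.5 the cross-section extends beyond the z = 12 cross-section by about 20.68 mm².

part overhangs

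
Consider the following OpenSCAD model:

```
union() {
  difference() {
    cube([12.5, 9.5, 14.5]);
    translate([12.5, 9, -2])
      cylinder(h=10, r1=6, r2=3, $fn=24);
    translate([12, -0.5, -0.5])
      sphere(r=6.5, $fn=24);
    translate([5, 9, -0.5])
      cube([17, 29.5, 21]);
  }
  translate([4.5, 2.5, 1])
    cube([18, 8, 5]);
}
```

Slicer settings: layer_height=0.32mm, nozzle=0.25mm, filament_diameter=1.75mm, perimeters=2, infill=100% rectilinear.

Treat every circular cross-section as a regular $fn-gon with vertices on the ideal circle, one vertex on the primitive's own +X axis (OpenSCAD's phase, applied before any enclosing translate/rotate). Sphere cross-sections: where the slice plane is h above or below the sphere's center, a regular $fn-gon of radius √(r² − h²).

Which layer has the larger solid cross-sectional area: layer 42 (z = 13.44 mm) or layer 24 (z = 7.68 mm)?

Layer 42 (z = 13.44): the cube (footprint 12.5×9.5) is included at this height (area 118.75 mm²); the cone at (12.5, 9) does not reach this height (z outside [-2, 8]); the sphere at (12, -0.5) is absent (|z−center|=13.940 > r=6.5); the 17×29.5 cube at (5, 9) contributes its full rectangle (area 501.50 mm²); After the difference (first − rest): starting from the 12.5×9.5 cube (118.75 mm²), the 17×29.5 cube at (5, 9) partially overlaps it — only the 3.75 mm² overlap (of its 501.50 mm²) is removed, clipping the outline — area = 115.00 mm²; the cube at (4.5, 2.5) does not reach this height (z outside [1, 6]); Merging all regions: only the result so far is present, so the union is just that shape — area = 115.00 mm². So its area = 115.00 mm². Layer 24 (z = 7.68): the 12.5×9.5 cube contributes its full rectangle (area 118.75 mm²); the cone at (12.5, 9) (r1=6→r2=3) has section circumradius 3.096 here — a regular 24-gon (area = (24/2)·3.096²·sin(360°/24) = 29.77 mm²); the sphere at (12, -0.5) is not intersected at this z (|z−center|=8.180 > r=6.5); the cube at (5, 9) (footprint 17×29.5) is included at this height (area 501.50 mm²); Taking the first minus the rest: starting from the 12.5×9.5 cube (118.75 mm²), the cone at (12.5, 9) partially overlaps it — only the 8.97 mm² overlap (of its 29.77 mm²) is removed, clipping the outline; the 17×29.5 cube at (5, 9) partially overlaps it — only the 2.22 mm² overlap (of its 501.50 mm²) is removed, clipping the outline — area = 107.56 mm²; the cube at (4.5, 2.5) is absent (z outside [1, 6]); Merging all regions: only that combined region is present, so the union is just that shape — area = 107.56 mm². So its area = 107.56 mm². Layer 42 is larger (115.00 vs 107.56 mm²).

layer 42 (z = 13.44 mm)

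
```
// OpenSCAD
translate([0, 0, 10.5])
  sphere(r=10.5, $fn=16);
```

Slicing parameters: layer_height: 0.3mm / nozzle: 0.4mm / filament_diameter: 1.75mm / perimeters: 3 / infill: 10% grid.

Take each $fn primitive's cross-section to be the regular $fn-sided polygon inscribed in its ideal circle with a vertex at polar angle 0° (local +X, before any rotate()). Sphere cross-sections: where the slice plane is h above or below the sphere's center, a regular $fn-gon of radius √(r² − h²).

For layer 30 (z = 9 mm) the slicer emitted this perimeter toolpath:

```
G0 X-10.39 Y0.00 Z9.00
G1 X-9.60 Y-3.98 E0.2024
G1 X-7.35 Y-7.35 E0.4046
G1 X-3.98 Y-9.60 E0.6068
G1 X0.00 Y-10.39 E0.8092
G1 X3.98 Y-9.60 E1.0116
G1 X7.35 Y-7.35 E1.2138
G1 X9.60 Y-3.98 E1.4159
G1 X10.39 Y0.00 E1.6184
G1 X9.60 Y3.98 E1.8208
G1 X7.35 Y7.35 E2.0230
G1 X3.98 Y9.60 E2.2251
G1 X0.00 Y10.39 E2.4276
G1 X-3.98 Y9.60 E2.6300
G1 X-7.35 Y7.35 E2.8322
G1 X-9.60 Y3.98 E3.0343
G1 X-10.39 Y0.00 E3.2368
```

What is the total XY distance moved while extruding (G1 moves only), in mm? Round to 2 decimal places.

Sum the Euclidean lengths of each G1 segment: total = 64.88 mm.

64.88 mm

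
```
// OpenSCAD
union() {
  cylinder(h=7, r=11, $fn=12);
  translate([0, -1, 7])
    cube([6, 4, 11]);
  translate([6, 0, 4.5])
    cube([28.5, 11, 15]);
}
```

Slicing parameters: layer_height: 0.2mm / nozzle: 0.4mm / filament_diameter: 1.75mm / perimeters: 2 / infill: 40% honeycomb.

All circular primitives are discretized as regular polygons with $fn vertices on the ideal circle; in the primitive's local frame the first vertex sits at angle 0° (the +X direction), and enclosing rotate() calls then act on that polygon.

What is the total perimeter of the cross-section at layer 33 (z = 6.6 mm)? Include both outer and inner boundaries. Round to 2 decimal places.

122.62 mm

At z = 6.6 mm: the cylinder: section is a regular 12-gon, circumradius r=11 (perimeter = 2·12·11.000·sin(180°/12) = 68.33 mm); the cube at (0, -1) is absent (z outside [7, 18]); the 28.5×11 cube at (6, 0) contributes its full rectangle (perimeter 79.00 mm); Combining (union): the regions partially overlap (shared area 29.66 mm²), so the edge portions inside another operand are dropped and the merged outline is re-measured after clipping — boundary = 122.62 mm. Overall, the cross-section is a single solid region. Total boundary length (outer) = 122.62 mm.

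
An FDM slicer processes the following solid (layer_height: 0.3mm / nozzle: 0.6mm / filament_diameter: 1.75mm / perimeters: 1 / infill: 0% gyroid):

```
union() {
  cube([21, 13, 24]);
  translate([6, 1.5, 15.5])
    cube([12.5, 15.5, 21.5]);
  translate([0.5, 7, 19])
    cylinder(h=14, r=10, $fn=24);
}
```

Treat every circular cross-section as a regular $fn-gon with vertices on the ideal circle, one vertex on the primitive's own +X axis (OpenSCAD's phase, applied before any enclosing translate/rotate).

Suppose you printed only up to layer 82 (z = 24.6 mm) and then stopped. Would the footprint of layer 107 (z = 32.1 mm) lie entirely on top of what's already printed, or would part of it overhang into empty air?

entirely on top

Compare the two slices. At z = 24.6: the cube does not reach this height (z outside [0, 24]); the cube at (6, 1.5) is present — its section is the full 12.5×15.5 rectangle (area 193.75 mm²); the r=10 cylinder at (0.5, 7) gives a regular 24-gon of circumradius 10 (constant along its height) (area = (24/2)·10.000²·sin(360°/24) = 310.58 mm²); Combining (union): the regions partially overlap — summed areas 504.33 mm² minus the doubly-counted overlap 47.40 mm² gives 456.94 mm² — area = 456.94 mm². At z = 32.1: the cube is not intersected at this z (z outside [0, 24]); the cube at (6, 1.5) is present — its section is the full 12.5×15.5 rectangle (area 193.75 mm²); the cylinder at (0.5, 7): section is a regular 24-gon, circumradius r=10 (area = (24/2)·10.000²·sin(360°/24) = 310.58 mm²); Combining (union): the regions partially overlap — summed areas 504.33 mm² minus the doubly-counted overlap 47.40 mm² gives 456.94 mm² — area = 456.94 mm². Checking containment: the cross-section at z = 32.1 is a subset of the cross-section at z = 24.6.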